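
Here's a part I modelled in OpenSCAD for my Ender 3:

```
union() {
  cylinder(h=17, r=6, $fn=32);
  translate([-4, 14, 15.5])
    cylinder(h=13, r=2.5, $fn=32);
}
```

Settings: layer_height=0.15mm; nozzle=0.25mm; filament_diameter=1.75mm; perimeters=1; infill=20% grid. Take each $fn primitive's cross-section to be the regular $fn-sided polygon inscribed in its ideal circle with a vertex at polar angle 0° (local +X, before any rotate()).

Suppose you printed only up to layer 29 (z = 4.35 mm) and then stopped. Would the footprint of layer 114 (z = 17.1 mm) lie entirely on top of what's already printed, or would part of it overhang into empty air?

Compare the two slices. At z = 4.35: the r=6 cylinder contributes a regular 32-gon of circumradius 6 (area = (32/2)·6.000²·sin(360°/32) = 112.37 mm²); the cylinder at (-4, 14) is not intersected at this z (z outside [15.5, 28.5]); Merging all regions: only the r=6 cylinder is present, so the union is just that shape — area = 112.37 mm². At z = 17.1: the cylinder does not reach this height (z outside [0, 17]); the r=2.5 cylinder at (-4, 14) contributes a regular 32-gon of circumradius 2.5 (area = (32/2)·2.500²·sin(360°/32) = 19.51 mm²); Combining (union): only the r=2.5 cylinder at (-4, 14) is present, so the union is just that shape — area = 19.51 mm². Checking containment: at z = 17.1 the cross-section extends beyond the z = 4.35 cross-section by about 19.51 mm².

part overhangs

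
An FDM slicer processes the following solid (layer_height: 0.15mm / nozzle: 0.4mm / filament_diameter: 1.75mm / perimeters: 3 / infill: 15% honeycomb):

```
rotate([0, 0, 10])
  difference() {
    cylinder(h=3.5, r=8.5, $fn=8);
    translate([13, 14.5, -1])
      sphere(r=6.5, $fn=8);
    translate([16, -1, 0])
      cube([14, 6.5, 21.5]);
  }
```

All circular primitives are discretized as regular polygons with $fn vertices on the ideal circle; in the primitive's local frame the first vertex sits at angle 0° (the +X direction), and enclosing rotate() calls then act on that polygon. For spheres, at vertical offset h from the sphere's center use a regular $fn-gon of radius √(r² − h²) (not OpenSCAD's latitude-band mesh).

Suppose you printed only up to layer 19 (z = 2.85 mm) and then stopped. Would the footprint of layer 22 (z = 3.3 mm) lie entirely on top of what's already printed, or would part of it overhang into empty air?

Compare the two slices. At z = 2.85: the cylinder: section is a regular 8-gon, circumradius r=8.5 (area = (8/2)·8.500²·sin(360°/8) = 204.35 mm²); the r=6.5 sphere at (13, 14.5) slices to a regular 8-gon of circumradius 5.237 (√(r²−h²) with h=3.85 from center) (area = (8/2)·5.237²·sin(360°/8) = 77.58 mm²); the cube at (16, -1) is present — its section is the full 14×6.5 rectangle (area 91.00 mm²); Taking the first minus the rest: starting from the r=8.5 cylinder (204.35 mm²), the r=6.5 sphere at (13, 14.5) misses the remaining region (no effect); the 14×6.5 cube at (16, -1) misses the remaining region (no effect) — area = 204.35 mm²; (rotated 10° about Z; rotation is an isometry so areas/perimeters/island counts are preserved). At z = 3.3: the r=8.5 cylinder gives a regular 8-gon of circumradius 8.5 (constant along its height) (area = (8/2)·8.500²·sin(360°/8) = 204.35 mm²); the r=6.5 sphere at (13, 14.5) slices to a regular 8-gon of circumradius 4.874 (√(r²−h²) with h=4.3 from center) (area = (8/2)·4.874²·sin(360°/8) = 67.20 mm²); the cube at (16, -1) is present — its section is the full 14×6.5 rectangle (area 91.00 mm²); Subtracting the remaining from the first: starting from the r=8.5 cylinder (204.35 mm²), the r=6.5 sphere at (13, 14.5) misses the remaining region (no effect); the 14×6.5 cube at (16, -1) misses the remaining region (no effect) — area = 204.35 mm²; (whole slice rotated 10° about Z — lengths, areas and connectivity unchanged). Checking containment: the cross-section at z = 3.3 is a subset of the cross-section at z = 2.85.

entirely on top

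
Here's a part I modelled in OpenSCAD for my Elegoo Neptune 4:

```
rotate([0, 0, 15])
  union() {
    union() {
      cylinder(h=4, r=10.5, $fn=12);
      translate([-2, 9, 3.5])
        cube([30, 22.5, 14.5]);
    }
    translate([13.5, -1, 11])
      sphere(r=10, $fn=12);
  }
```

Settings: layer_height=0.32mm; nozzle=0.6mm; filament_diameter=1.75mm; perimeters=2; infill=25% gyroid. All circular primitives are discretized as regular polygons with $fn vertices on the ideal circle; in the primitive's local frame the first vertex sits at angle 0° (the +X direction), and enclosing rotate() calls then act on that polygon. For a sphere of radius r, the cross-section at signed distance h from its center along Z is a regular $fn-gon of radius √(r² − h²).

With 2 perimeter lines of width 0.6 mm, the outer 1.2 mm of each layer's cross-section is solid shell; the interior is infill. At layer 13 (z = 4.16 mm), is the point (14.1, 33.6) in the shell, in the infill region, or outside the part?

infill

At z = 4.16 mm: the cylinder is not intersected at this z (z outside [0, 4]); the cube at (-2, 9) (footprint 30×22.5) is included at this height; Combining (union): only the 30×22.5 cube at (-2, 9) is present, so the union is just that shape — 1 connected region; the r=10 sphere at (13.5, -1) slices to a regular 12-gon of circumradius 7.295 (√(r²−h²) with h=6.84 from center); Taking the union: the 2 present regions are separate (no shared area or edge), so areas and boundary lengths simply add and each stays a separate island — 2 connected regions; (rotated 15° about Z; rotation is an isometry so areas/perimeters/island counts are preserved). Overall, the cross-section has 2 separate islands. Undo the 15° rotation: the query point maps to (22.316, 28.806) in the un-rotated model frame. The nearest boundary edge runs (-2.00, 31.50)→(28.00, 31.50); distance from the point to it = 2.69 mm. (Shell/infill is judged within the island containing the point — the largest one.) The point is inside the cross-section and 2.69 mm from the nearest boundary — more than the 1.2 mm shell width (2 × 0.6), so it's in the infill interior.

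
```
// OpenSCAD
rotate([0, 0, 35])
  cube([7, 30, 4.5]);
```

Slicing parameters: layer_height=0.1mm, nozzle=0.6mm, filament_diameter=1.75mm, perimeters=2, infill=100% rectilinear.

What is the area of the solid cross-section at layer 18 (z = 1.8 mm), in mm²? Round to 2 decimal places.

At z = 1.8 mm: the cube (footprint 7×30) is included at this height (area 210.00 mm²); (whole slice rotated 35° about Z — lengths, areas and connectivity unchanged). Overall, the cross-section is a single solid region. Net area = 210.00 mm².

210.00 mm²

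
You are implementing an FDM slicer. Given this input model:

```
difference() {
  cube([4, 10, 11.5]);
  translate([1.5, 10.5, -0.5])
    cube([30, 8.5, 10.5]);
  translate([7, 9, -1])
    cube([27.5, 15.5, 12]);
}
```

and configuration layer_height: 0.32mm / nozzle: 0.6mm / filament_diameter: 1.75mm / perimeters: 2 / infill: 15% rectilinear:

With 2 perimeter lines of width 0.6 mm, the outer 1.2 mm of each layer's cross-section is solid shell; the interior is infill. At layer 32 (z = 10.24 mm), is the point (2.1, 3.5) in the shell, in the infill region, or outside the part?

At z = 10.24 mm: the cube is present — its section is the full 4×10 rectangle; the cube at (1.5, 10.5) does not reach this height (z outside [-0.5, 10]); the 27.5×15.5 cube at (7, 9) contributes its full rectangle; After the difference (first − rest): starting from the 4×10 cube, the 27.5×15.5 cube at (7, 9) misses the remaining region (no effect) — 1 connected region. Overall, the cross-section is a single solid region. The nearest boundary edge runs (4.00, 10.00)→(4.00, 0.00); distance from the point to it = 1.90 mm. The point is inside the cross-section and 1.90 mm from the nearest boundary — more than the 1.2 mm shell width (2 × 0.6), so it's in the infill interior.

infill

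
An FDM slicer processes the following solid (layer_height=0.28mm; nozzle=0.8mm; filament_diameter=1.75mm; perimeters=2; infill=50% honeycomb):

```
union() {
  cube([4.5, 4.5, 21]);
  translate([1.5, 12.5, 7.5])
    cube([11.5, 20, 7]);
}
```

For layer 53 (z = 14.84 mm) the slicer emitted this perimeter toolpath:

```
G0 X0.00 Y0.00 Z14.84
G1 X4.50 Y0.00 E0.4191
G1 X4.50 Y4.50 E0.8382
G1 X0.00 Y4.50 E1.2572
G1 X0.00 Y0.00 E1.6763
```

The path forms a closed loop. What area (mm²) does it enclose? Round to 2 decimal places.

Apply the shoelace formula to the sequence of (X, Y) vertices; enclosed area = 20.25 mm².

20.25 mm²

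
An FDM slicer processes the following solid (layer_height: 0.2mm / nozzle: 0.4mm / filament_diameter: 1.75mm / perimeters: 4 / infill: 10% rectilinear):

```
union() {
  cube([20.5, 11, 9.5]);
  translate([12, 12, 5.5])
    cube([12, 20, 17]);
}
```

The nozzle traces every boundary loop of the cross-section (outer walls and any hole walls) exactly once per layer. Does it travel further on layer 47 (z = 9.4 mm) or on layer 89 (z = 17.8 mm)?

Layer 47 (z = 9.4): the cube (footprint 20.5×11) is included at this height (perimeter 63.00 mm); the cube at (12, 12) (footprint 12×20) is included at this height (perimeter 64.00 mm); Merging all regions: the 2 present regions are separate (no shared area or edge), so areas and boundary lengths simply add and each stays a separate island — boundary = 127.00 mm. So its perimeter = 127.00 mm. Layer 89 (z = 17.8): the cube does not reach this height (z outside [0, 9.5]); the 12×20 cube at (12, 12) contributes its full rectangle (perimeter 64.00 mm); Taking the union: only the 12×20 cube at (12, 12) is present, so the union is just that shape — boundary = 64.00 mm. So its perimeter = 64.00 mm. Layer 47 is larger (127.00 vs 64.00 mm).

layer 47 (z = 9.4 mm)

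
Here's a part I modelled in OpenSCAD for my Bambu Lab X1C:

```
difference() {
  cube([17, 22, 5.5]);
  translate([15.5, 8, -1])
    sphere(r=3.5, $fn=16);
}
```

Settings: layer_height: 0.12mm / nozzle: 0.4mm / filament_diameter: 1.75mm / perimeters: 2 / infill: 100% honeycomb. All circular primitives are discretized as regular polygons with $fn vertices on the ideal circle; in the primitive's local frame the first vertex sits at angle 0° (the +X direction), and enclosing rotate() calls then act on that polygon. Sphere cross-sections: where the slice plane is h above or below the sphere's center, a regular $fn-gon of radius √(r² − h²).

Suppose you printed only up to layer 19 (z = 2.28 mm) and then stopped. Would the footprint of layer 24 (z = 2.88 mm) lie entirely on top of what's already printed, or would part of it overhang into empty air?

Compare the two slices. At z = 2.28: the 17×22 cube contributes its full rectangle (area 374.00 mm²); the r=3.5 sphere at (15.5, 8) contributes a regular 16-gon of circumradius √(3.5²−3.28²) = 1.221 (area = (16/2)·1.221²·sin(360°/16) = 4.57 mm²); Taking the first minus the rest: starting from the 17×22 cube (374.00 mm²), the r=3.5 sphere at (15.5, 8) lies wholly inside it (removes its full 4.57 mm² and its 7.62 mm outline becomes a hole wall) — area = 369.43 mm². At z = 2.88: the 17×22 cube contributes its full rectangle (area 374.00 mm²); the sphere at (15.5, 8) is absent (|z−center|=3.880 > r=3.5); Subtracting the remaining from the first: none of the subtracted shapes is present at this height, so the 17×22 cube is unchanged — area = 374.00 mm². Checking containment: at z = 2.88 the cross-section extends beyond the z = 2.28 cross-section by about 4.57 mm².

part overhangs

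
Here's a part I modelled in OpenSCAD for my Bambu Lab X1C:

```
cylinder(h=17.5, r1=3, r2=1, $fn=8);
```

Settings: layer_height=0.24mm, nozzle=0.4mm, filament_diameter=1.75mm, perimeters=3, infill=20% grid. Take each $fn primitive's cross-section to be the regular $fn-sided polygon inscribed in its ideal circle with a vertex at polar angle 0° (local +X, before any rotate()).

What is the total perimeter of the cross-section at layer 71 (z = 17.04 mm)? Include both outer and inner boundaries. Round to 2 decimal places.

6.44 mm

At z = 17.04 mm: the cone contributes a regular 8-gon of circumradius 1.053 (interpolated between r1=3 and r2=1 at t=0.974) (perimeter = 2·8·1.053·sin(180°/8) = 6.44 mm). Overall, the cross-section is a single solid region. Total boundary length (outer) = 6.44 mm.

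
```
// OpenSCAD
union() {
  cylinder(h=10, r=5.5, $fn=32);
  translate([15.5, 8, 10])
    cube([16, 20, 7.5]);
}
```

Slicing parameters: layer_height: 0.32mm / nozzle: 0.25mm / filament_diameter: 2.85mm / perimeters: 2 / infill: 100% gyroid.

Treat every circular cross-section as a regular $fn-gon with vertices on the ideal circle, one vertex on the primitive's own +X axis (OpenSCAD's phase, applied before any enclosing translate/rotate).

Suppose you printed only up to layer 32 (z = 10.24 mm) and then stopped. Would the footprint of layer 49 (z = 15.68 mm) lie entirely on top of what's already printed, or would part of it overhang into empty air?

Compare the two slices. At z = 10.24: the cylinder does not reach this height (z outside [0, 10]); the cube at (15.5, 8) (footprint 16×20) is included at this height (area 320.00 mm²); Merging all regions: only the 16×20 cube at (15.5, 8) is present, so the union is just that shape — area = 320.00 mm². At z = 15.68: the cylinder is absent (z outside [0, 10]); the cube at (15.5, 8) (footprint 16×20) is included at this height (area 320.00 mm²); Taking the union: only the 16×20 cube at (15.5, 8) is present, so the union is just that shape — area = 320.00 mm². Checking containment: the cross-section at z = 15.68 is a subset of the cross-section at z = 10.24.

entirely on top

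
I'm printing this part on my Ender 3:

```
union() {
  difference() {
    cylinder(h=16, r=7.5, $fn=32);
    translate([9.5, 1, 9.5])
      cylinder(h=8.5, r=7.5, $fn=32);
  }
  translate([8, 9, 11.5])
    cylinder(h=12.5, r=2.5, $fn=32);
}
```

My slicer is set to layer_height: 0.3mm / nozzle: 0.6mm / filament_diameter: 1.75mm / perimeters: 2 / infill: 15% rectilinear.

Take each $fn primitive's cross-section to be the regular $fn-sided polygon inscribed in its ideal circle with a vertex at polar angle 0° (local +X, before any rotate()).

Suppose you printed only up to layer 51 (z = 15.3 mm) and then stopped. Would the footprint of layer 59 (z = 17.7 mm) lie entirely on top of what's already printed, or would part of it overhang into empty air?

entirely on top

Compare the two slices. At z = 15.3: the cylinder: section is a regular 32-gon, circumradius r=7.5 (area = (32/2)·7.500²·sin(360°/32) = 175.58 mm²); the r=7.5 cylinder at (9.5, 1) contributes a regular 32-gon of circumradius 7.5 (area = (32/2)·7.500²·sin(360°/32) = 175.58 mm²); After the difference (first − rest): starting from the r=7.5 cylinder (175.58 mm²), the r=7.5 cylinder at (9.5, 1) partially overlaps it — only the 43.17 mm² overlap (of its 175.58 mm²) is removed, clipping the outline — area = 132.41 mm²; the r=2.5 cylinder at (8, 9) contributes a regular 32-gon of circumradius 2.5 (area = (32/2)·2.500²·sin(360°/32) = 19.51 mm²); Combining (union): the 2 present regions are separate (no shared area or edge), so areas and boundary lengths simply add and each stays a separate island — area = 151.92 mm². At z = 17.7: the cylinder is absent (z outside [0, 16]); the r=7.5 cylinder at (9.5, 1) gives a regular 32-gon of circumradius 7.5 (constant along its height) (area = (32/2)·7.500²·sin(360°/32) = 175.58 mm²); After the difference (first − rest): the first operand is absent here, so nothing remains; the r=2.5 cylinder at (8, 9) contributes a regular 32-gon of circumradius 2.5 (area = (32/2)·2.500²·sin(360°/32) = 19.51 mm²); Merging all regions: only the r=2.5 cylinder at (8, 9) is present, so the union is just that shape — area = 19.51 mm². Checking containment: the cross-section at z = 17.7 is a subset of the cross-section at z = 15.3.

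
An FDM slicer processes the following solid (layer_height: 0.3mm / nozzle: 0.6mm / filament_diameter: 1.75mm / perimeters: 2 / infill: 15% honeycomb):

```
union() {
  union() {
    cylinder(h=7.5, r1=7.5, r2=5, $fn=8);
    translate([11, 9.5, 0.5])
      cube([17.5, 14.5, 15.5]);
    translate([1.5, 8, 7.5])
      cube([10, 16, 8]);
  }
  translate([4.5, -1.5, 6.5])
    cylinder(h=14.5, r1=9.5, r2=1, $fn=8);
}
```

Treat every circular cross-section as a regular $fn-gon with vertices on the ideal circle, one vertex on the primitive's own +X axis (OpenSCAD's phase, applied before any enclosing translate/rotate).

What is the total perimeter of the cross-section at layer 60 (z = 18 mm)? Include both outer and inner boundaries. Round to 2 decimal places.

16.89 mm

At z = 18 mm: the cone is not intersected at this z (z outside [0, 7.5]); the cube at (11, 9.5) does not reach this height (z outside [0.5, 16]); the cube at (1.5, 8) is absent (z outside [7.5, 15.5]); Taking the union: nothing is present at this height; the cone at (4.5, -1.5) (r1=9.5→r2=1) has section circumradius 2.759 here — a regular 8-gon (perimeter = 2·8·2.759·sin(180°/8) = 16.89 mm); Combining (union): only the cone at (4.5, -1.5) is present, so the union is just that shape — boundary = 16.89 mm. Overall, the cross-section is a single solid region. Total boundary length (outer) = 16.89 mm.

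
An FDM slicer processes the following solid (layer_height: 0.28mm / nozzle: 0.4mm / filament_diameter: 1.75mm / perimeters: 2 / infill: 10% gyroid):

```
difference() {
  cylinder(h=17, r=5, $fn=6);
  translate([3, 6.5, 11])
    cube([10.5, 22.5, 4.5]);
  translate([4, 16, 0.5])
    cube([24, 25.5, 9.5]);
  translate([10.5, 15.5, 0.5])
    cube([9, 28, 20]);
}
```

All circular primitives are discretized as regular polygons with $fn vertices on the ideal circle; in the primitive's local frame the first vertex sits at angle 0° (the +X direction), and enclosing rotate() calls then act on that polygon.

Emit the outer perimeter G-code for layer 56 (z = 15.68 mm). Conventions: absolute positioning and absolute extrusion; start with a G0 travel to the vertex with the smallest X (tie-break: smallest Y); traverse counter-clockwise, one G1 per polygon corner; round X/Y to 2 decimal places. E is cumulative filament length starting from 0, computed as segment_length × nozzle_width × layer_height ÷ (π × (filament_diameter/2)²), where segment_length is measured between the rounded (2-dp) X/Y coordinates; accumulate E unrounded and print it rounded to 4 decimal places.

G0 X-5.00 Y0.00 Z15.68
G1 X-2.50 Y-4.33 E0.2328
G1 X2.50 Y-4.33 E0.4656
G1 X5.00 Y0.00 E0.6985
G1 X2.50 Y4.33 E0.9313
G1 X-2.50 Y4.33 E1.1641
G1 X-5.00 Y0.00 E1.3969

At z = 15.68 mm: the r=5 cylinder contributes a regular 6-gon of circumradius 5; the cube at (3, 6.5) is absent (z outside [11, 15.5]); the cube at (4, 16) is absent (z outside [0.5, 10]); the cube at (10.5, 15.5) is present — its section is the full 9×28 rectangle; After the difference (first − rest): starting from the r=5 cylinder, the 9×28 cube at (10.5, 15.5) misses the remaining region (no effect) — 1 connected region. The outline is a single polygon with 6 vertices. Extrusion per mm of travel: 0.4 × 0.28 / (π × 0.875²) = 0.046564. Accumulating E over each segment gives final E = 1.3969.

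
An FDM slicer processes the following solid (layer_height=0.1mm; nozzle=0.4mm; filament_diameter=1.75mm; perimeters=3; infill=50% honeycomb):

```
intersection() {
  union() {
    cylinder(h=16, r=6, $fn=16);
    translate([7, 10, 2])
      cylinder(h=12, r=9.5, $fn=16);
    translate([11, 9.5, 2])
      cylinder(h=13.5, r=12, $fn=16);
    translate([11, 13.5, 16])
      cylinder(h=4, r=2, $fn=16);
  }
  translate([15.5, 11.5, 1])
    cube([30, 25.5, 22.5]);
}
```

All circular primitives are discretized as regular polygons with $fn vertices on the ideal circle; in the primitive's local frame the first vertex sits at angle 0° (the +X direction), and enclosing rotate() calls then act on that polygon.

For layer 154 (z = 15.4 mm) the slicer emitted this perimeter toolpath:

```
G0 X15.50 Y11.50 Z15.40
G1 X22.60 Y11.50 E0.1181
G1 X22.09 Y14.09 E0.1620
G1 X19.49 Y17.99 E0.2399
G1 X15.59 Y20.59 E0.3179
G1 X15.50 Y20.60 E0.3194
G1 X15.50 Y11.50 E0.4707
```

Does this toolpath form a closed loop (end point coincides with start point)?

Start point (G0): (15.50, 11.50). End point (last G1): the path returns to the start — closed.

yes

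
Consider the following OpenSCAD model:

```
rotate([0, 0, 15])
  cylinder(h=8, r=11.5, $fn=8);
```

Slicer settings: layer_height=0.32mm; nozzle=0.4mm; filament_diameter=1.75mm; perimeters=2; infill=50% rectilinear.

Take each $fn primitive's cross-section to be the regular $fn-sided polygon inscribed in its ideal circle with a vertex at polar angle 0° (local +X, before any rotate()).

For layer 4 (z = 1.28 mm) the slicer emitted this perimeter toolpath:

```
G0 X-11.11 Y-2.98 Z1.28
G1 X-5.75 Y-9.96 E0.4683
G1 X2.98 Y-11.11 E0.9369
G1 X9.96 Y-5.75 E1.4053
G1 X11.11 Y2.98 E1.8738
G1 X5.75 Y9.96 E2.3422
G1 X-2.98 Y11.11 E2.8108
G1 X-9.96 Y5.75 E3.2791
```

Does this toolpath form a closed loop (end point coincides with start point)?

no

Start point (G0): (-11.11, -2.98). End point (last G1): the path does not return to the start — open.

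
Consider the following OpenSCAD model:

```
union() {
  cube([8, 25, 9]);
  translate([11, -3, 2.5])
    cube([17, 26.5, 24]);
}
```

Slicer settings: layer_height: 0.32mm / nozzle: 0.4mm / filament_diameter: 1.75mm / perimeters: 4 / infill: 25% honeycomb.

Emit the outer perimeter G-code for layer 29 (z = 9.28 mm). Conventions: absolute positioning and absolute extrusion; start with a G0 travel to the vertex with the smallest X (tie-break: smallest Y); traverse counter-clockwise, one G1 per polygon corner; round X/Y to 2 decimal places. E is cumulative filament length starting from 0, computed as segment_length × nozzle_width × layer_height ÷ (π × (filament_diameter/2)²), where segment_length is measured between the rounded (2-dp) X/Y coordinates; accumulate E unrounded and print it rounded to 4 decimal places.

At z = 9.28 mm: the cube does not reach this height (z outside [0, 9]); the 17×26.5 cube at (11, -3) contributes its full rectangle; Taking the union: only the 17×26.5 cube at (11, -3) is present, so the union is just that shape — 1 connected region. The outline is a single polygon with 4 vertices. Extrusion per mm of travel: 0.4 × 0.32 / (π × 0.875²) = 0.053216. Accumulating E over each segment gives final E = 4.6298.

G0 X11.00 Y-3.00 Z9.28
G1 X28.00 Y-3.00 E0.9047
G1 X28.00 Y23.50 E2.3149
G1 X11.00 Y23.50 E3.2196
G1 X11.00 Y-3.00 E4.6298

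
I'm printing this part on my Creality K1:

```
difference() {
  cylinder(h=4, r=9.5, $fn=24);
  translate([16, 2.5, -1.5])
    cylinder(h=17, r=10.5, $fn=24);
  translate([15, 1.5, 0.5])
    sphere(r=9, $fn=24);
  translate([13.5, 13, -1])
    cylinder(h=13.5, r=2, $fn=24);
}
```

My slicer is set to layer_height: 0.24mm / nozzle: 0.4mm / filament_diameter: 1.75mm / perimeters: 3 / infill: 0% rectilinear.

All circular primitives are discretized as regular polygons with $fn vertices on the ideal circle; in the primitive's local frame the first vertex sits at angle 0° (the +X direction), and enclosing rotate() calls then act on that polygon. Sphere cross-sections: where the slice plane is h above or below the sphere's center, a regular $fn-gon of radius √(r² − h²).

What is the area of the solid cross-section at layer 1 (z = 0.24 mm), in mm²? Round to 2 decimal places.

251.40 mm²

At z = 0.24 mm: the cylinder: section is a regular 24-gon, circumradius r=9.5 (area = (24/2)·9.500²·sin(360°/24) = 280.30 mm²); the cylinder at (16, 2.5): section is a regular 24-gon, circumradius r=10.5 (area = (24/2)·10.500²·sin(360°/24) = 342.42 mm²); the sphere at (15, 1.5): section is a regular 24-gon, circumradius = √(r²−h²) = √(9²−0.26²) = 8.996 (area = (24/2)·8.996²·sin(360°/24) = 251.36 mm²); the cylinder at (13.5, 13): section is a regular 24-gon, circumradius r=2 (area = (24/2)·2.000²·sin(360°/24) = 12.42 mm²); Subtracting the remaining from the first: starting from the r=9.5 cylinder (280.30 mm²), the r=10.5 cylinder at (16, 2.5) partially overlaps it — only the 28.91 mm² overlap (of its 342.42 mm²) is removed, clipping the outline; the r=9 sphere at (15, 1.5) misses the remaining region (no effect); the r=2 cylinder at (13.5, 13) misses the remaining region (no effect) — area = 251.40 mm². Overall, the cross-section is a single solid region. Net area = 251.40 mm².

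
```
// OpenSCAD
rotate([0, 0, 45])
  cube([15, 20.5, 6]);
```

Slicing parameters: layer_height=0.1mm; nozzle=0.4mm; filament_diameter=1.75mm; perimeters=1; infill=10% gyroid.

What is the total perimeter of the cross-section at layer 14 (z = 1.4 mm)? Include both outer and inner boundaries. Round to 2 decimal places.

At z = 1.4 mm: the cube is present — its section is the full 15×20.5 rectangle (perimeter 71.00 mm); (whole slice rotated 45° about Z — lengths, areas and connectivity unchanged). Overall, the cross-section is a single solid region. Total boundary length (outer) = 71.00 mm.

71.00 mm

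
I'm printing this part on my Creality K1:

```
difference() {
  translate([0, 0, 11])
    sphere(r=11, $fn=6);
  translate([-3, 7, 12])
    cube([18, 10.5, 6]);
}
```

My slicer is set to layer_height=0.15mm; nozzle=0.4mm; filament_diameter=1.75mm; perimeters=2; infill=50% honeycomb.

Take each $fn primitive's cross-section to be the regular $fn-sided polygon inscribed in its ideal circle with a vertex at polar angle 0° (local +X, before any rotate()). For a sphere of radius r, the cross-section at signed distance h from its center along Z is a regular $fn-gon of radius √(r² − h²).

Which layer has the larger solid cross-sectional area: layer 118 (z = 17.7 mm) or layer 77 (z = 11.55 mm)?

Layer 118 (z = 17.7): the sphere: section is a regular 6-gon, circumradius = √(r²−h²) = √(11²−6.7²) = 8.724 (area = (6/2)·8.724²·sin(360°/6) = 197.74 mm²); the cube at (-3, 7) (footprint 18×10.5) is included at this height (area 189.00 mm²); Subtracting the remaining from the first: starting from the r=11 sphere (197.74 mm²), the 18×10.5 cube at (-3, 7) partially overlaps it — only the 4.18 mm² overlap (of its 189.00 mm²) is removed, clipping the outline — area = 193.56 mm². So its area = 193.56 mm². Layer 77 (z = 11.55): the r=11 sphere contributes a regular 6-gon of circumradius √(11²−0.55²) = 10.986 (area = (6/2)·10.986²·sin(360°/6) = 313.58 mm²); the cube at (-3, 7) does not reach this height (z outside [12, 18]); After the difference (first − rest): none of the subtracted shapes is present at this height, so the r=11 sphere is unchanged — area = 313.58 mm². So its area = 313.58 mm². Layer 77 is larger (313.58 vs 193.56 mm²).

layer 77 (z = 11.55 mm)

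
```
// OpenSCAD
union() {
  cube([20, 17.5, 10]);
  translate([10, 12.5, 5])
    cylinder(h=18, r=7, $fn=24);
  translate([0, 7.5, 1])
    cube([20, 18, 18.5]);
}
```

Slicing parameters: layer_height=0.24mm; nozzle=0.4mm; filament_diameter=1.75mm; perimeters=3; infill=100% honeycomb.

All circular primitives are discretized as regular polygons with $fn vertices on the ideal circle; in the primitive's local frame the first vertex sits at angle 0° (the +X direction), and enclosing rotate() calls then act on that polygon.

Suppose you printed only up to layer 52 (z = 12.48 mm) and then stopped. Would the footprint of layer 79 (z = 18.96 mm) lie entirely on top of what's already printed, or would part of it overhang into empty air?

Compare the two slices. At z = 12.48: the cube is not intersected at this z (z outside [0, 10]); the r=7 cylinder at (10, 12.5) contributes a regular 24-gon of circumradius 7 (area = (24/2)·7.000²·sin(360°/24) = 152.19 mm²); the 20×18 cube at (0, 7.5) contributes its full rectangle (area 360.00 mm²); Taking the union: the regions partially overlap — summed areas 512.19 mm² minus the doubly-counted overlap 139.13 mm² gives 373.05 mm² — area = 373.05 mm². At z = 18.96: the cube is absent (z outside [0, 10]); the r=7 cylinder at (10, 12.5) gives a regular 24-gon of circumradius 7 (constant along its height) (area = (24/2)·7.000²·sin(360°/24) = 152.19 mm²); the cube at (0, 7.5) is present — its section is the full 20×18 rectangle (area 360.00 mm²); Taking the union: the regions partially overlap — summed areas 512.19 mm² minus the doubly-counted overlap 139.13 mm² gives 373.05 mm² — area = 373.05 mm². Checking containment: the cross-section at z = 18.96 is a subset of the cross-section at z = 12.48.

entirely on top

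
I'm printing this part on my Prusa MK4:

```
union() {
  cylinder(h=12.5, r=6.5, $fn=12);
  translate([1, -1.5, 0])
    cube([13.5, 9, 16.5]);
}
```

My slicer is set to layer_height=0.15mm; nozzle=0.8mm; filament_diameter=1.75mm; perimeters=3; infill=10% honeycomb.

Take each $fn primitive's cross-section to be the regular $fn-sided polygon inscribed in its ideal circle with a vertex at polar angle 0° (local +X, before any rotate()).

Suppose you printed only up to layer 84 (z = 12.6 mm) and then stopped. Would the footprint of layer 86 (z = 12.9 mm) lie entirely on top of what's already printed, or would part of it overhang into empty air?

Compare the two slices. At z = 12.6: the cylinder is absent (z outside [0, 12.5]); the cube at (1, -1.5) (footprint 13.5×9) is included at this height (area 121.50 mm²); Merging all regions: only the 13.5×9 cube at (1, -1.5) is present, so the union is just that shape — area = 121.50 mm². At z = 12.9: the cylinder is absent (z outside [0, 12.5]); the cube at (1, -1.5) is present — its section is the full 13.5×9 rectangle (area 121.50 mm²); Combining (union): only the 13.5×9 cube at (1, -1.5) is present, so the union is just that shape — area = 121.50 mm². Checking containment: the cross-section at z = 12.9 is a subset of the cross-section at z = 12.6.

entirely on top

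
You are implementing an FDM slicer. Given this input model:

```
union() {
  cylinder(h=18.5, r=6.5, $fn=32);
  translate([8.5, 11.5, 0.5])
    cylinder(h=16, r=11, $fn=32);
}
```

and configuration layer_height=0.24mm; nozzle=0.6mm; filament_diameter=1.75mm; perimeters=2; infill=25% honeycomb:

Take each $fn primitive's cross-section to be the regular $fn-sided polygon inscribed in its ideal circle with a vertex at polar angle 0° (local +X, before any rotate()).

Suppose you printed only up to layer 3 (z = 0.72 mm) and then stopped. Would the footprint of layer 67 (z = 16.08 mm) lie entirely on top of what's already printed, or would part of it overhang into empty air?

entirely on top

Compare the two slices. At z = 0.72: the r=6.5 cylinder contributes a regular 32-gon of circumradius 6.5 (area = (32/2)·6.500²·sin(360°/32) = 131.88 mm²); the cylinder at (8.5, 11.5): section is a regular 32-gon, circumradius r=11 (area = (32/2)·11.000²·sin(360°/32) = 377.69 mm²); Merging all regions: the regions partially overlap — summed areas 509.58 mm² minus the doubly-counted overlap 20.43 mm² gives 489.15 mm² — area = 489.15 mm². At z = 16.08: the r=6.5 cylinder contributes a regular 32-gon of circumradius 6.5 (area = (32/2)·6.500²·sin(360°/32) = 131.88 mm²); the cylinder at (8.5, 11.5): section is a regular 32-gon, circumradius r=11 (area = (32/2)·11.000²·sin(360°/32) = 377.69 mm²); Combining (union): the regions partially overlap — summed areas 509.58 mm² minus the doubly-counted overlap 20.43 mm² gives 489.15 mm² — area = 489.15 mm². Checking containment: the cross-section at z = 16.08 is a subset of the cross-section at z = 0.72.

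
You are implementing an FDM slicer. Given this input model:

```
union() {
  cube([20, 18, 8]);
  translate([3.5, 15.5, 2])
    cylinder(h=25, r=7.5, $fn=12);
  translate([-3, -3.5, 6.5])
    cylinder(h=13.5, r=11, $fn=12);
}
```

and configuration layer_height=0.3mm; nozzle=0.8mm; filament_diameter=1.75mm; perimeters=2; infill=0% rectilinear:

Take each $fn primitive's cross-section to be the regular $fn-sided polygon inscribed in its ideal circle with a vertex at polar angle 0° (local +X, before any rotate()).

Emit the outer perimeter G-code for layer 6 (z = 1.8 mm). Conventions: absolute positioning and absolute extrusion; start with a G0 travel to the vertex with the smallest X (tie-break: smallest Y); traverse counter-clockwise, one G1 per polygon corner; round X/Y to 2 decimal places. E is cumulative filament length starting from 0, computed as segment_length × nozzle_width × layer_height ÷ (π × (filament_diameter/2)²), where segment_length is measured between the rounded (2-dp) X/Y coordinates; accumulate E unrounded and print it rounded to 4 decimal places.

At z = 1.8 mm: the cube is present — its section is the full 20×18 rectangle; the cylinder at (3.5, 15.5) is not intersected at this z (z outside [2, 27]); the cylinder at (-3, -3.5) is not intersected at this z (z outside [6.5, 20]); Combining (union): only the 20×18 cube is present, so the union is just that shape — 1 connected region. The outline is a single polygon with 4 vertices. Extrusion per mm of travel: 0.8 × 0.3 / (π × 0.875²) = 0.099780. Accumulating E over each segment gives final E = 7.5833.

G0 X0.00 Y0.00 Z1.80
G1 X20.00 Y0.00 E1.9956
G1 X20.00 Y18.00 E3.7917
G1 X0.00 Y18.00 E5.7873
G1 X0.00 Y0.00 E7.5833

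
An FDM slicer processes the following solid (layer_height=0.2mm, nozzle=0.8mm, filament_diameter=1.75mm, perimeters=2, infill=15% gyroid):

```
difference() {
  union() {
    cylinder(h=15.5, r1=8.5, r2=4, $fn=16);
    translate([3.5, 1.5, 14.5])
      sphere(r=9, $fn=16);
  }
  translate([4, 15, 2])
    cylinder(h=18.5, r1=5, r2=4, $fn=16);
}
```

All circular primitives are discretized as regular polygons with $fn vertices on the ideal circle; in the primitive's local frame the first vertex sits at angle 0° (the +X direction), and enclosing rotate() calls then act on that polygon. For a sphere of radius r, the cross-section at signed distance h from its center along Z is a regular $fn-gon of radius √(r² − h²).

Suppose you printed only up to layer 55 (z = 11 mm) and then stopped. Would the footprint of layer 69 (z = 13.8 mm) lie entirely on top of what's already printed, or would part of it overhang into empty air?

part overhangs

Compare the two slices. At z = 11: the cone: at t=0.710 of its height the radius interpolates to r₁+(r₂−r₁)t = 5.306, giving a regular 16-gon of that circumradius (area = (16/2)·5.306²·sin(360°/16) = 86.21 mm²); the sphere at (3.5, 1.5): section is a regular 16-gon, circumradius = √(r²−h²) = √(9²−3.5²) = 8.292 (area = (16/2)·8.292²·sin(360°/16) = 210.48 mm²); Merging all regions: the regions partially overlap — summed areas 296.68 mm² minus the doubly-counted overlap 81.17 mm² gives 215.52 mm² — area = 215.52 mm²; the cone at (4, 15) contributes a regular 16-gon of circumradius 4.514 (interpolated between r1=5 and r2=4 at t=0.486) (area = (16/2)·4.514²·sin(360°/16) = 62.37 mm²); Subtracting the remaining from the first: starting from the result so far (215.52 mm²), the cone at (4, 15) misses the remaining region (no effect) — area = 215.52 mm². At z = 13.8: the cone (r1=8.5→r2=4) has section circumradius 4.494 here — a regular 16-gon (area = (16/2)·4.494²·sin(360°/16) = 61.82 mm²); the r=9 sphere at (3.5, 1.5) slices to a regular 16-gon of circumradius 8.973 (√(r²−h²) with h=0.7 from center) (area = (16/2)·8.973²·sin(360°/16) = 246.48 mm²); Combining (union): the cone lies entirely inside the r=9 sphere at (3.5, 1.5), so the union is just the r=9 sphere at (3.5, 1.5) — area = 246.48 mm²; the cone at (4, 15) contributes a regular 16-gon of circumradius 4.362 (interpolated between r1=5 and r2=4 at t=0.638) (area = (16/2)·4.362²·sin(360°/16) = 58.26 mm²); Subtracting the remaining from the first: starting from that combined region (246.48 mm²), the cone at (4, 15) misses the remaining region (no effect) — area = 246.48 mm². Checking containment: at z = 13.8 the cross-section extends beyond the z = 11 cross-section by about 31.58 mm².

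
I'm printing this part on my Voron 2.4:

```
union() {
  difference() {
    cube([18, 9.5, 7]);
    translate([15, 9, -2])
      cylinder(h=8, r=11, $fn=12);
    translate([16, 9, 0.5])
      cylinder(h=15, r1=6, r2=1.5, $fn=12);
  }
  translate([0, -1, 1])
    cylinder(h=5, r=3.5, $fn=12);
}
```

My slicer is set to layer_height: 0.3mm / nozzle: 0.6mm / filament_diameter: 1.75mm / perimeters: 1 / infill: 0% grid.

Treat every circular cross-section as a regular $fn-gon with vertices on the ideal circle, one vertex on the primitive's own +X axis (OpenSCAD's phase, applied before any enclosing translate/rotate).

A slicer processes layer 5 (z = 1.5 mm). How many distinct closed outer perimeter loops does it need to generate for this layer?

At z = 1.5 mm: the cube is present — its section is the full 18×9.5 rectangle; the r=11 cylinder at (15, 9) contributes a regular 12-gon of circumradius 11; the cone at (16, 9): at t=0.067 of its height the radius interpolates to r₁+(r₂−r₁)t = 5.700, giving a regular 12-gon of that circumradius; Subtracting the remaining from the first: starting from the 18×9.5 cube, the r=11 cylinder at (15, 9) partially overlaps it — only the 117.63 mm² overlap (of its 363.00 mm²) is removed, clipping the outline; the cone at (16, 9) misses the remaining region (no effect) — 1 connected region; the r=3.5 cylinder at (0, -1) contributes a regular 12-gon of circumradius 3.5; Combining (union): the regions partially overlap (shared area 5.82 mm²), so overlapping operands fuse into one piece — 1 connected region. The result has 1 disconnected region.

1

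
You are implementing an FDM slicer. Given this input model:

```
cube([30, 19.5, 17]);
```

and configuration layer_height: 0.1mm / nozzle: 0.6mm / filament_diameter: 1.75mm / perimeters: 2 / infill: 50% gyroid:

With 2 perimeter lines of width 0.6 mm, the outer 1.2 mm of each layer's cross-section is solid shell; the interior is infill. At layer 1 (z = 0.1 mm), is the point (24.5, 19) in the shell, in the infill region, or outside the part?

At z = 0.1 mm: the cube is present — its section is the full 30×19.5 rectangle. Overall, the cross-section is a single solid region. The nearest boundary edge runs (30.00, 19.50)→(0.00, 19.50); distance from the point to it = 0.50 mm. The point is inside the cross-section, 0.50 mm from the nearest boundary — within the 1.2 mm shell band (2 × 0.6).

shell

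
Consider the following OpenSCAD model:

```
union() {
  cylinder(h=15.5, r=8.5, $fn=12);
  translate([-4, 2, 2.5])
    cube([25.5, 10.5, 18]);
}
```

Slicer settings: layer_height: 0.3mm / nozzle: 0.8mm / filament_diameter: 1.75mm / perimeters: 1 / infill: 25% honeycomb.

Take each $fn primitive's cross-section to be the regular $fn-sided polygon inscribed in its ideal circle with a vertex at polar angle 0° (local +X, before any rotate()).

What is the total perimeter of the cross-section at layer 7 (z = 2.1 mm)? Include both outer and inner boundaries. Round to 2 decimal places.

52.80 mm

At z = 2.1 mm: the r=8.5 cylinder contributes a regular 12-gon of circumradius 8.5 (perimeter = 2·12·8.500·sin(180°/12) = 52.80 mm); the cube at (-4, 2) is absent (z outside [2.5, 20.5]); Combining (union): only the r=8.5 cylinder is present, so the union is just that shape — boundary = 52.80 mm. Overall, the cross-section is a single solid region. Total boundary length (outer) = 52.80 mm.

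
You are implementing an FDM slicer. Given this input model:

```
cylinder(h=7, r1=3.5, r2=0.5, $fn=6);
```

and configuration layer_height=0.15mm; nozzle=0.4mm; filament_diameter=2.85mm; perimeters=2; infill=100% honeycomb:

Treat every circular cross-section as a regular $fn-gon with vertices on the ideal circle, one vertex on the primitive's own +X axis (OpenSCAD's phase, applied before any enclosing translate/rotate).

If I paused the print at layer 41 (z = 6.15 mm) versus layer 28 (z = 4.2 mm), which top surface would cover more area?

layer 28 (z = 4.2 mm)

Layer 41 (z = 6.15): the cone: at t=0.879 of its height the radius interpolates to r₁+(r₂−r₁)t = 0.864, giving a regular 6-gon of that circumradius (area = (6/2)·0.864²·sin(360°/6) = 1.94 mm²). So its area = 1.94 mm². Layer 28 (z = 4.2): the cone (r1=3.5→r2=0.5) has section circumradius 1.700 here — a regular 6-gon (area = (6/2)·1.700²·sin(360°/6) = 7.51 mm²). So its area = 7.51 mm². Layer 28 is larger (7.51 vs 1.94 mm²).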